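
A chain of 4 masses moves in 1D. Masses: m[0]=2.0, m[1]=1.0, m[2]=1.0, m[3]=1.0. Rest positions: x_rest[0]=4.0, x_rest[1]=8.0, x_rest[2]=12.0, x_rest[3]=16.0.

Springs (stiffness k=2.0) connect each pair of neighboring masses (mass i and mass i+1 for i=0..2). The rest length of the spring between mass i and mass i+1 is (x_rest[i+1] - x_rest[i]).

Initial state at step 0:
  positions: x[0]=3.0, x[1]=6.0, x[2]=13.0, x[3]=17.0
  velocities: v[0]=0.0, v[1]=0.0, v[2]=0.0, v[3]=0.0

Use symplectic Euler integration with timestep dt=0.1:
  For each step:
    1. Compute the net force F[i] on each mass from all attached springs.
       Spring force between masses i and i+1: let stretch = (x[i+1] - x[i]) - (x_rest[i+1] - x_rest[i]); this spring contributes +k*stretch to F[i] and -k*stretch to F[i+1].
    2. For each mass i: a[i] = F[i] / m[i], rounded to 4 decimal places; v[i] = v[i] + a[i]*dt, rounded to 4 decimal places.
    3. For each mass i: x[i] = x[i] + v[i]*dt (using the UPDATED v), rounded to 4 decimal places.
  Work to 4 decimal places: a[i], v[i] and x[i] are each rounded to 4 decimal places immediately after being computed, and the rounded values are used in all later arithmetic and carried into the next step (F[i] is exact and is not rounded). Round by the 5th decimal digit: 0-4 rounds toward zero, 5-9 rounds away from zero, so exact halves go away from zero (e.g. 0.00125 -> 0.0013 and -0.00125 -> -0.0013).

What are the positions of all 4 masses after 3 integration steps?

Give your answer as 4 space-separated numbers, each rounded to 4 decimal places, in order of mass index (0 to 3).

Answer: 2.9444 6.4573 12.6597 16.9941

Derivation:
Step 0: x=[3.0000 6.0000 13.0000 17.0000] v=[0.0000 0.0000 0.0000 0.0000]
Step 1: x=[2.9900 6.0800 12.9400 17.0000] v=[-0.1000 0.8000 -0.6000 0.0000]
Step 2: x=[2.9709 6.2354 12.8240 16.9988] v=[-0.1910 1.5540 -1.1600 -0.0120]
Step 3: x=[2.9444 6.4573 12.6597 16.9941] v=[-0.2646 2.2188 -1.6428 -0.0470]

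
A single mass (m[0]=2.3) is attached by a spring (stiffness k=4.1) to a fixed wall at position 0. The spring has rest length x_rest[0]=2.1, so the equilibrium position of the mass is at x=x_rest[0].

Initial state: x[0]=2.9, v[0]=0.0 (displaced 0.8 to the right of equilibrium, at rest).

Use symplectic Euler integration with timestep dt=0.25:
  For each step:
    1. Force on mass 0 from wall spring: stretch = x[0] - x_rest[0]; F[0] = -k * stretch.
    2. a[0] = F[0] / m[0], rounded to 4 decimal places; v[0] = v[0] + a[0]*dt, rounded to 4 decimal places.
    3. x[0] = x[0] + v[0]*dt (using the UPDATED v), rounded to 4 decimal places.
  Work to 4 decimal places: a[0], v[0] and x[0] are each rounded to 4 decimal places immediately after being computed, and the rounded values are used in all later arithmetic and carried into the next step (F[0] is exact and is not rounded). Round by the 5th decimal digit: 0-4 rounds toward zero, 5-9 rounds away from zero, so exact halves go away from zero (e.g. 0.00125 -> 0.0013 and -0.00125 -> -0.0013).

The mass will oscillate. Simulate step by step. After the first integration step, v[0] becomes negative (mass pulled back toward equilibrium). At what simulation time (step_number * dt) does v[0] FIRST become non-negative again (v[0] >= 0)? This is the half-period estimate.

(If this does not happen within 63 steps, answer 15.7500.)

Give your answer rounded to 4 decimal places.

Step 0: x=[2.9000] v=[0.0000]
Step 1: x=[2.8109] v=[-0.3565]
Step 2: x=[2.6426] v=[-0.6733]
Step 3: x=[2.4138] v=[-0.9151]
Step 4: x=[2.1501] v=[-1.0550]
Step 5: x=[1.8808] v=[-1.0773]
Step 6: x=[1.6359] v=[-0.9796]
Step 7: x=[1.4427] v=[-0.7728]
Step 8: x=[1.3227] v=[-0.4799]
Step 9: x=[1.2893] v=[-0.1335]
Step 10: x=[1.3463] v=[0.2278]
First v>=0 after going negative at step 10, time=2.5000

Answer: 2.5000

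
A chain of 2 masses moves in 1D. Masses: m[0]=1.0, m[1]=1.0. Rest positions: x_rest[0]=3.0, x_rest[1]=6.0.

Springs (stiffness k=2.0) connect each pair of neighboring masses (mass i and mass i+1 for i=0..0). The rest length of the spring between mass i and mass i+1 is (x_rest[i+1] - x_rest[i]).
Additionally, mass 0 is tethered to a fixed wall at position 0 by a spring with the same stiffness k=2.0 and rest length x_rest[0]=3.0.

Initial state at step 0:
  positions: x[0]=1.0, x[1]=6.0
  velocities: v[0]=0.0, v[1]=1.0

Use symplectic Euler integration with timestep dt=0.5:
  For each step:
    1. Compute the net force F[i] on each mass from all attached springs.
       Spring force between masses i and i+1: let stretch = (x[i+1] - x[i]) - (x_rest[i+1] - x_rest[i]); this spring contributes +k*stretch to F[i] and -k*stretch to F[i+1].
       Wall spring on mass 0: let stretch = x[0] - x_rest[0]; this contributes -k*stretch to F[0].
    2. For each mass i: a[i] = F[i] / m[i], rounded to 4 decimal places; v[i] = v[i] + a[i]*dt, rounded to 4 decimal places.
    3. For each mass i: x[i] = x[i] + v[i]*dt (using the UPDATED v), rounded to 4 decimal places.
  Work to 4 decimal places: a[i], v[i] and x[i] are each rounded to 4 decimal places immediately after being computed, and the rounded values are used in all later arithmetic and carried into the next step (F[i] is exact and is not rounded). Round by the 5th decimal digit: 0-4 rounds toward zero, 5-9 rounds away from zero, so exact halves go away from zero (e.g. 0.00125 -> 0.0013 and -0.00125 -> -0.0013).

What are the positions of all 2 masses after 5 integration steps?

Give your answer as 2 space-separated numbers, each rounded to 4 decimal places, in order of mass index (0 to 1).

Step 0: x=[1.0000 6.0000] v=[0.0000 1.0000]
Step 1: x=[3.0000 5.5000] v=[4.0000 -1.0000]
Step 2: x=[4.7500 5.2500] v=[3.5000 -0.5000]
Step 3: x=[4.3750 6.2500] v=[-0.7500 2.0000]
Step 4: x=[2.7500 7.8125] v=[-3.2500 3.1250]
Step 5: x=[2.2813 8.3438] v=[-0.9375 1.0625]

Answer: 2.2813 8.3438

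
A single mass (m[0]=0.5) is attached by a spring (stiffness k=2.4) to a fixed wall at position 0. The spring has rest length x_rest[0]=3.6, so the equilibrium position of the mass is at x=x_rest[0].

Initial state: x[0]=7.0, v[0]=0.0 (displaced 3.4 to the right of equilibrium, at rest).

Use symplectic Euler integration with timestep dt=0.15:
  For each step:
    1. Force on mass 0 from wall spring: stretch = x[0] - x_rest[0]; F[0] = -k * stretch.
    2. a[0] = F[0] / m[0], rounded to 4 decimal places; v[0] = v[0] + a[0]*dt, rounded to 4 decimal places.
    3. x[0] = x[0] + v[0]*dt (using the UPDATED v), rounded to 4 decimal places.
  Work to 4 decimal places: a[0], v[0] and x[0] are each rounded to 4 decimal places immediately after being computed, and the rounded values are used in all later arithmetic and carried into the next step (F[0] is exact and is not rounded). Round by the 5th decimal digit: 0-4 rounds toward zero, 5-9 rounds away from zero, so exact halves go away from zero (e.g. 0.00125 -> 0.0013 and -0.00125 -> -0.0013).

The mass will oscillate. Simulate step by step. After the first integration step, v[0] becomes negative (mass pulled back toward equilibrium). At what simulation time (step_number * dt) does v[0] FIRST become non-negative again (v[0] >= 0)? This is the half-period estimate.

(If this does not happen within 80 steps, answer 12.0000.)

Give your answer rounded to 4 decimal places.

Answer: 1.5000

Derivation:
Step 0: x=[7.0000] v=[0.0000]
Step 1: x=[6.6328] v=[-2.4480]
Step 2: x=[5.9381] v=[-4.6316]
Step 3: x=[4.9909] v=[-6.3150]
Step 4: x=[3.8934] v=[-7.3164]
Step 5: x=[2.7643] v=[-7.5276]
Step 6: x=[1.7254] v=[-6.9259]
Step 7: x=[0.8890] v=[-5.5762]
Step 8: x=[0.3454] v=[-3.6243]
Step 9: x=[0.1533] v=[-1.2810]
Step 10: x=[0.3334] v=[1.2006]
First v>=0 after going negative at step 10, time=1.5000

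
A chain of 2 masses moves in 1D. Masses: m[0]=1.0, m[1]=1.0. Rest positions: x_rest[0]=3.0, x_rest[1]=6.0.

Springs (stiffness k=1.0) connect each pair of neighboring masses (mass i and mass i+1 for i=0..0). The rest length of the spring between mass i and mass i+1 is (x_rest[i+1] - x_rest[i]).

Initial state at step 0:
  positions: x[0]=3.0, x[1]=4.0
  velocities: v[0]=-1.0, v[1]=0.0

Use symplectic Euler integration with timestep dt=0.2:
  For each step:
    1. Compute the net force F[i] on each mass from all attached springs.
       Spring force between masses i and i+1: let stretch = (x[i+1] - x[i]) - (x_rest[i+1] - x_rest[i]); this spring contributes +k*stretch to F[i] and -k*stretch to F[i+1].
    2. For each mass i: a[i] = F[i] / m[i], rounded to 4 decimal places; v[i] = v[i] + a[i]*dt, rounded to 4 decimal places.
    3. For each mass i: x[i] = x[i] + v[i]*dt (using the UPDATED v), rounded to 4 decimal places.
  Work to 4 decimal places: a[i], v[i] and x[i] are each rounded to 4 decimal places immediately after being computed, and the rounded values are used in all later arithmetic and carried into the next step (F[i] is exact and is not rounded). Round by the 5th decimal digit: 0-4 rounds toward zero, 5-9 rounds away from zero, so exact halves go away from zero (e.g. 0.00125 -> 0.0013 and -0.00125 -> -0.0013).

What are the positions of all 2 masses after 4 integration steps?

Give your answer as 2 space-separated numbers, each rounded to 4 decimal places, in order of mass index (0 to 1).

Step 0: x=[3.0000 4.0000] v=[-1.0000 0.0000]
Step 1: x=[2.7200 4.0800] v=[-1.4000 0.4000]
Step 2: x=[2.3744 4.2256] v=[-1.7280 0.7280]
Step 3: x=[1.9828 4.4172] v=[-1.9578 0.9578]
Step 4: x=[1.5686 4.6314] v=[-2.0709 1.0709]

Answer: 1.5686 4.6314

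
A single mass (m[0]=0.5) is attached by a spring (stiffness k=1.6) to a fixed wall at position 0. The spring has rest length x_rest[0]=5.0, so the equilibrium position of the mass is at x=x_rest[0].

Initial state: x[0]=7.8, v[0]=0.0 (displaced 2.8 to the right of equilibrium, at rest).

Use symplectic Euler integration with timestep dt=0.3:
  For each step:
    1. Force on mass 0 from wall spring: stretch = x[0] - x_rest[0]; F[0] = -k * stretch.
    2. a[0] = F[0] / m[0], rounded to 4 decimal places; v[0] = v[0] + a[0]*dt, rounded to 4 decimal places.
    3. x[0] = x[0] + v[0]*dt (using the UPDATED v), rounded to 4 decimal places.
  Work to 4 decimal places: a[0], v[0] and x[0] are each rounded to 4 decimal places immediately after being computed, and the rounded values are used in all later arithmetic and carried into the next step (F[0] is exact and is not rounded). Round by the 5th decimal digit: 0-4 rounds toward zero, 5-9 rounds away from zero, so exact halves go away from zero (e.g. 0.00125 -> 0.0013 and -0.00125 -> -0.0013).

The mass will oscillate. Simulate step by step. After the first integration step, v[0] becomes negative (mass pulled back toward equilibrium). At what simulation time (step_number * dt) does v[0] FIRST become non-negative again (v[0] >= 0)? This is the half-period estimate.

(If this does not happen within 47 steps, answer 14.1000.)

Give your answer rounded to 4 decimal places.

Answer: 1.8000

Derivation:
Step 0: x=[7.8000] v=[0.0000]
Step 1: x=[6.9936] v=[-2.6880]
Step 2: x=[5.6130] v=[-4.6019]
Step 3: x=[4.0559] v=[-5.1904]
Step 4: x=[2.7707] v=[-4.2841]
Step 5: x=[2.1275] v=[-2.1440]
Step 6: x=[2.3116] v=[0.6136]
First v>=0 after going negative at step 6, time=1.8000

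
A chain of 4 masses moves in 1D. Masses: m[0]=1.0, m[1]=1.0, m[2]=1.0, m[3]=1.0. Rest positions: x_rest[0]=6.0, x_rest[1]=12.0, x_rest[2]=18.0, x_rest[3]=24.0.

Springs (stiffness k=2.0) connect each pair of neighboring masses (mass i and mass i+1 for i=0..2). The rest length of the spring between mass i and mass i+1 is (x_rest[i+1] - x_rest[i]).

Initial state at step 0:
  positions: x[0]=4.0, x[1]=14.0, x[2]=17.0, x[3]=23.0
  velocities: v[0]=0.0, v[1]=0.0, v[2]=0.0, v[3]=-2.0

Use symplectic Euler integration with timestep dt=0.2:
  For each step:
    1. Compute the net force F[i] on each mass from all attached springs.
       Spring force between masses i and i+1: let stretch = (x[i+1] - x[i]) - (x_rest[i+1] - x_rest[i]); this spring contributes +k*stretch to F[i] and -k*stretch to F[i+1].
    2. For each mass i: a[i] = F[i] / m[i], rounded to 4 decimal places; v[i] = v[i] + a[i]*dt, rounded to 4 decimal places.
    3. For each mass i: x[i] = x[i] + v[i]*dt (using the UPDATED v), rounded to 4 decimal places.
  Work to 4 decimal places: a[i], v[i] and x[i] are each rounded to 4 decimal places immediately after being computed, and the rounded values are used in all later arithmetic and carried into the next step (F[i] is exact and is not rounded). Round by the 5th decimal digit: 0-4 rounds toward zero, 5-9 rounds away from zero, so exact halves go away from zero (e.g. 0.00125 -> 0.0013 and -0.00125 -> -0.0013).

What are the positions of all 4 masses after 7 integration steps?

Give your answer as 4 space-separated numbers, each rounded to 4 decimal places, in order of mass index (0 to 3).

Answer: 6.9123 9.2426 16.4928 22.5520

Derivation:
Step 0: x=[4.0000 14.0000 17.0000 23.0000] v=[0.0000 0.0000 0.0000 -2.0000]
Step 1: x=[4.3200 13.4400 17.2400 22.6000] v=[1.6000 -2.8000 1.2000 -2.0000]
Step 2: x=[4.8896 12.4544 17.6048 22.2512] v=[2.8480 -4.9280 1.8240 -1.7440]
Step 3: x=[5.5844 11.2756 17.9293 22.0107] v=[3.4739 -5.8938 1.6224 -1.2026]
Step 4: x=[6.2545 10.1738 18.0480 21.9237] v=[3.3504 -5.5088 0.5935 -0.4352]
Step 5: x=[6.7581 9.3884 17.8468 22.0066] v=[2.5181 -3.9268 -1.0059 0.4145]
Step 6: x=[6.9921 9.0693 17.3017 22.2367] v=[1.1702 -1.5956 -2.7253 1.1506]
Step 7: x=[6.9123 9.2426 16.4928 22.5520] v=[-0.3989 0.8665 -4.0443 1.5766]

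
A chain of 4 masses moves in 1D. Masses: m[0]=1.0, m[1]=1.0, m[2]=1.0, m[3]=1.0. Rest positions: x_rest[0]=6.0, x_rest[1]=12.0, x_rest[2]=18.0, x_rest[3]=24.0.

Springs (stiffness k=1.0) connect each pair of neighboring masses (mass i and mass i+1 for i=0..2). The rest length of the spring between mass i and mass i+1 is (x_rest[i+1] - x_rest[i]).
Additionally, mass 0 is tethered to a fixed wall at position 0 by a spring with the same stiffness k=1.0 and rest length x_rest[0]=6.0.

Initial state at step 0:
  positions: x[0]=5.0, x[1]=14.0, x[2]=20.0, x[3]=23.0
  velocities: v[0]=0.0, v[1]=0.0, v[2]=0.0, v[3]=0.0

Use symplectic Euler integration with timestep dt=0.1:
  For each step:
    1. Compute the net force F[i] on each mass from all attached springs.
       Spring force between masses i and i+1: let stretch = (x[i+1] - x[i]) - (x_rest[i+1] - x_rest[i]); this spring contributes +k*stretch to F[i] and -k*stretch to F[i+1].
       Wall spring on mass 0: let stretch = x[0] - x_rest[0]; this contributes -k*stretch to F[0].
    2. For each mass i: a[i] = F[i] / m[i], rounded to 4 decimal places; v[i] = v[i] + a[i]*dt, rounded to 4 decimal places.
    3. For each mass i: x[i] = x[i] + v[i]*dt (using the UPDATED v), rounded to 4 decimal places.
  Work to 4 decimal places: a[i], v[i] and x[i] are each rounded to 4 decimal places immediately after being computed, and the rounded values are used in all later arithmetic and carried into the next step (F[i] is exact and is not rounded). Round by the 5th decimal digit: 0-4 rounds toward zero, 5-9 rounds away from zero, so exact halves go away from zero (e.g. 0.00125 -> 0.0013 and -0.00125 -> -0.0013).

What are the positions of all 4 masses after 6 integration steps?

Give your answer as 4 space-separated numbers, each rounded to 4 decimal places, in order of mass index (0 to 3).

Step 0: x=[5.0000 14.0000 20.0000 23.0000] v=[0.0000 0.0000 0.0000 0.0000]
Step 1: x=[5.0400 13.9700 19.9700 23.0300] v=[0.4000 -0.3000 -0.3000 0.3000]
Step 2: x=[5.1189 13.9107 19.9106 23.0894] v=[0.7890 -0.5930 -0.5940 0.5940]
Step 3: x=[5.2345 13.8235 19.8230 23.1770] v=[1.1563 -0.8722 -0.8761 0.8761]
Step 4: x=[5.3837 13.7104 19.7089 23.2911] v=[1.4918 -1.1312 -1.1407 1.1407]
Step 5: x=[5.5623 13.5740 19.5707 23.4294] v=[1.7861 -1.3640 -1.3823 1.3825]
Step 6: x=[5.7654 13.4175 19.4111 23.5891] v=[2.0310 -1.5655 -1.5961 1.5966]

Answer: 5.7654 13.4175 19.4111 23.5891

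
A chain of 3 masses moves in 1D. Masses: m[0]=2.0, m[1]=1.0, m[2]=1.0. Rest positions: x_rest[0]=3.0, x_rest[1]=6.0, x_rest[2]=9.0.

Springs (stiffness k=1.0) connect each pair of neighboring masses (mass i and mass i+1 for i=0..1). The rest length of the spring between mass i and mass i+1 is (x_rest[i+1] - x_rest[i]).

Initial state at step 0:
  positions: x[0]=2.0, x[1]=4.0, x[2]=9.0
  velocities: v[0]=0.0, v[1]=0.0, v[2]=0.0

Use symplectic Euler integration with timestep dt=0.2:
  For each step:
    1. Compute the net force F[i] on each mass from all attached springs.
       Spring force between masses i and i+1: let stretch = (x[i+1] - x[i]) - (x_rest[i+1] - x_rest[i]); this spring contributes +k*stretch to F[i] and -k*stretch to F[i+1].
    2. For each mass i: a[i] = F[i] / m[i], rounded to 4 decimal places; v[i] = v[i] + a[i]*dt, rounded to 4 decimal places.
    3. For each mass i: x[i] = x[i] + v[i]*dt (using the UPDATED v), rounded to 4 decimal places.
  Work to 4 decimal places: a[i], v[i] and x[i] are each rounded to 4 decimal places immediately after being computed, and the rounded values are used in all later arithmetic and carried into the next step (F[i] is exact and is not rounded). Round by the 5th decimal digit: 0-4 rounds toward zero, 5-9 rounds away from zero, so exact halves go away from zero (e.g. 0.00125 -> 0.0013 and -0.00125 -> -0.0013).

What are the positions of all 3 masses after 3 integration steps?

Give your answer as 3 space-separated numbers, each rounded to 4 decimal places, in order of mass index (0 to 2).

Step 0: x=[2.0000 4.0000 9.0000] v=[0.0000 0.0000 0.0000]
Step 1: x=[1.9800 4.1200 8.9200] v=[-0.1000 0.6000 -0.4000]
Step 2: x=[1.9428 4.3464 8.7680] v=[-0.1860 1.1320 -0.7600]
Step 3: x=[1.8937 4.6535 8.5591] v=[-0.2456 1.5356 -1.0443]

Answer: 1.8937 4.6535 8.5591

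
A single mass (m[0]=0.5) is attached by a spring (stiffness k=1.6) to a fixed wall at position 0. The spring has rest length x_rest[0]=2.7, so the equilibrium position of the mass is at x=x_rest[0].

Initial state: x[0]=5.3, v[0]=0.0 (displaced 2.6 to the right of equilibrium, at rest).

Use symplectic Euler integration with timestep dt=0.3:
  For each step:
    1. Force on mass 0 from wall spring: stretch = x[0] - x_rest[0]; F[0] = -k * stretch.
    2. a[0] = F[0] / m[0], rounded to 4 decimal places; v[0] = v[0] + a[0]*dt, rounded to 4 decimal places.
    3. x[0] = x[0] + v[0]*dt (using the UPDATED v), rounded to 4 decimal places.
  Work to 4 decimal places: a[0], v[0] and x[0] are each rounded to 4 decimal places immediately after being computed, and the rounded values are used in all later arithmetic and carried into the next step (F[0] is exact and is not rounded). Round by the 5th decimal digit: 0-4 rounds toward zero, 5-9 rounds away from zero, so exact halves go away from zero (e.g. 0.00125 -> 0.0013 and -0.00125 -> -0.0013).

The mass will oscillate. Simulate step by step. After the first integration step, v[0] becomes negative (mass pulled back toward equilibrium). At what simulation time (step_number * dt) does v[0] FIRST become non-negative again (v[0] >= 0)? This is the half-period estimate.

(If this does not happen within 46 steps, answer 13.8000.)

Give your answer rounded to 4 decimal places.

Step 0: x=[5.3000] v=[0.0000]
Step 1: x=[4.5512] v=[-2.4960]
Step 2: x=[3.2693] v=[-4.2731]
Step 3: x=[1.8234] v=[-4.8196]
Step 4: x=[0.6300] v=[-3.9781]
Step 5: x=[0.0327] v=[-1.9909]
Step 6: x=[0.2036] v=[0.5697]
First v>=0 after going negative at step 6, time=1.8000

Answer: 1.8000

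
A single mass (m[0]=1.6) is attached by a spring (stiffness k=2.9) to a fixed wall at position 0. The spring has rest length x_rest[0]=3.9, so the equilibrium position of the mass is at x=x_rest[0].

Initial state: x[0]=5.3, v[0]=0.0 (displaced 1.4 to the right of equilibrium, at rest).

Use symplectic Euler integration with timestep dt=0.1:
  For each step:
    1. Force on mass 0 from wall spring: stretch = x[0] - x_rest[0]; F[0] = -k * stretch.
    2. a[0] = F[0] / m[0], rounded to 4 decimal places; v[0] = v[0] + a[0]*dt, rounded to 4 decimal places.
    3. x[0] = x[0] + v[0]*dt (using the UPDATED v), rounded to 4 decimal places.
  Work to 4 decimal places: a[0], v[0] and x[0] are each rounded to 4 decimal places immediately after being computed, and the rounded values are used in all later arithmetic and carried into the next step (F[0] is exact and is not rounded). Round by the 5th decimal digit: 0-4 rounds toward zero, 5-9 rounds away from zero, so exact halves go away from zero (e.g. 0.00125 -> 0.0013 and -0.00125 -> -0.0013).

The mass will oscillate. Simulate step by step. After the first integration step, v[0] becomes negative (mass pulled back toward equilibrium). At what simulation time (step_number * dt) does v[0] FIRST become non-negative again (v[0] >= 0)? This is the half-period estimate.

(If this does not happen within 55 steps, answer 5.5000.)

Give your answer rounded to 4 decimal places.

Step 0: x=[5.3000] v=[0.0000]
Step 1: x=[5.2746] v=[-0.2538]
Step 2: x=[5.2243] v=[-0.5030]
Step 3: x=[5.1500] v=[-0.7430]
Step 4: x=[5.0530] v=[-0.9696]
Step 5: x=[4.9351] v=[-1.1786]
Step 6: x=[4.7985] v=[-1.3662]
Step 7: x=[4.6456] v=[-1.5291]
Step 8: x=[4.4792] v=[-1.6642]
Step 9: x=[4.3023] v=[-1.7692]
Step 10: x=[4.1181] v=[-1.8421]
Step 11: x=[3.9299] v=[-1.8816]
Step 12: x=[3.7412] v=[-1.8870]
Step 13: x=[3.5554] v=[-1.8582]
Step 14: x=[3.3758] v=[-1.7957]
Step 15: x=[3.2057] v=[-1.7007]
Step 16: x=[3.0482] v=[-1.5749]
Step 17: x=[2.9062] v=[-1.4205]
Step 18: x=[2.7822] v=[-1.2404]
Step 19: x=[2.6784] v=[-1.0378]
Step 20: x=[2.5968] v=[-0.8164]
Step 21: x=[2.5388] v=[-0.5802]
Step 22: x=[2.5055] v=[-0.3335]
Step 23: x=[2.4974] v=[-0.0808]
Step 24: x=[2.5147] v=[0.1734]
First v>=0 after going negative at step 24, time=2.4000

Answer: 2.4000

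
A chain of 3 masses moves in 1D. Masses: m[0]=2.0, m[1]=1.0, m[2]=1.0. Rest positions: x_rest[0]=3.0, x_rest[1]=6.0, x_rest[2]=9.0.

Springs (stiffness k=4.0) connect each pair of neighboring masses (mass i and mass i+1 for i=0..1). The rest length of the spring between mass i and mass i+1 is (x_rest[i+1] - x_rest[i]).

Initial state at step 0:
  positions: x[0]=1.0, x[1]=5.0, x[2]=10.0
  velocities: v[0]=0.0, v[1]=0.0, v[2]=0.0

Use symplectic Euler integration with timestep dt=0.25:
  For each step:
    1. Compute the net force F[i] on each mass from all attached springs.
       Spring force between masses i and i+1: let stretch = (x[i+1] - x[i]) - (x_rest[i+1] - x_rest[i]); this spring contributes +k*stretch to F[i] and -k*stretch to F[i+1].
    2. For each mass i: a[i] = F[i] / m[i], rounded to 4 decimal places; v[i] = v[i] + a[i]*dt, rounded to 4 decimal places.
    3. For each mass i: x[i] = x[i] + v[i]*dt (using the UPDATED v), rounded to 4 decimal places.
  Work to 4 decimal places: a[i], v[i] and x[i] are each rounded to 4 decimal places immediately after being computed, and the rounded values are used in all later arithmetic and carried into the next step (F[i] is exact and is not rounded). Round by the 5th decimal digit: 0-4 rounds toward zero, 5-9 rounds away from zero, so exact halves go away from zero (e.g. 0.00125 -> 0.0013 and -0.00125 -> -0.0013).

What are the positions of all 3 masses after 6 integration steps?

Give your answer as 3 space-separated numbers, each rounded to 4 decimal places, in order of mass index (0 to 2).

Answer: 3.1479 4.1257 6.5788

Derivation:
Step 0: x=[1.0000 5.0000 10.0000] v=[0.0000 0.0000 0.0000]
Step 1: x=[1.1250 5.2500 9.5000] v=[0.5000 1.0000 -2.0000]
Step 2: x=[1.3906 5.5313 8.6875] v=[1.0625 1.1250 -3.2500]
Step 3: x=[1.7988 5.5664 7.8360] v=[1.6329 0.1405 -3.4062]
Step 4: x=[2.3030 5.2270 7.1671] v=[2.0167 -1.3575 -2.6758]
Step 5: x=[2.7977 4.6417 6.7631] v=[1.9787 -2.3414 -1.6159]
Step 6: x=[3.1479 4.1257 6.5788] v=[1.4007 -2.0640 -0.7373]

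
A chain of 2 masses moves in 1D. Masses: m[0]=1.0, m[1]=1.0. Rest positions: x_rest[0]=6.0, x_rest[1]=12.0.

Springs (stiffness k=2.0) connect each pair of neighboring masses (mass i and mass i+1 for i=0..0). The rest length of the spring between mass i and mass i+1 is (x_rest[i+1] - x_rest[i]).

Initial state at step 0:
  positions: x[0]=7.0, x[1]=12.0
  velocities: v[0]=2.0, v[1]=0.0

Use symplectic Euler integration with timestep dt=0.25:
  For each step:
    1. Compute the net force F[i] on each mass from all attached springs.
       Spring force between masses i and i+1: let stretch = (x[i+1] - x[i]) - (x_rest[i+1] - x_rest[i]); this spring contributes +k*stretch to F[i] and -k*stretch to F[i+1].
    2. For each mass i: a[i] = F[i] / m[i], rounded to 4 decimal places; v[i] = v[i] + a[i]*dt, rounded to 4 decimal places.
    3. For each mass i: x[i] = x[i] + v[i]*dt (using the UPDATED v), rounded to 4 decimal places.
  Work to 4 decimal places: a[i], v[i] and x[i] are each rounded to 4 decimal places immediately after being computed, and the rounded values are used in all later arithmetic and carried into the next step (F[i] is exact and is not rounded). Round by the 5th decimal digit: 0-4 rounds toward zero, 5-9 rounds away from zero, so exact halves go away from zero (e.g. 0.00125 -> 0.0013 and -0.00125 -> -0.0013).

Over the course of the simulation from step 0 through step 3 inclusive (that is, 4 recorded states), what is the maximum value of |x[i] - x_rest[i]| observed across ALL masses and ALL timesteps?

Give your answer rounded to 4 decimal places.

Step 0: x=[7.0000 12.0000] v=[2.0000 0.0000]
Step 1: x=[7.3750 12.1250] v=[1.5000 0.5000]
Step 2: x=[7.5938 12.4063] v=[0.8750 1.1250]
Step 3: x=[7.6641 12.8360] v=[0.2813 1.7188]
Max displacement = 1.6641

Answer: 1.6641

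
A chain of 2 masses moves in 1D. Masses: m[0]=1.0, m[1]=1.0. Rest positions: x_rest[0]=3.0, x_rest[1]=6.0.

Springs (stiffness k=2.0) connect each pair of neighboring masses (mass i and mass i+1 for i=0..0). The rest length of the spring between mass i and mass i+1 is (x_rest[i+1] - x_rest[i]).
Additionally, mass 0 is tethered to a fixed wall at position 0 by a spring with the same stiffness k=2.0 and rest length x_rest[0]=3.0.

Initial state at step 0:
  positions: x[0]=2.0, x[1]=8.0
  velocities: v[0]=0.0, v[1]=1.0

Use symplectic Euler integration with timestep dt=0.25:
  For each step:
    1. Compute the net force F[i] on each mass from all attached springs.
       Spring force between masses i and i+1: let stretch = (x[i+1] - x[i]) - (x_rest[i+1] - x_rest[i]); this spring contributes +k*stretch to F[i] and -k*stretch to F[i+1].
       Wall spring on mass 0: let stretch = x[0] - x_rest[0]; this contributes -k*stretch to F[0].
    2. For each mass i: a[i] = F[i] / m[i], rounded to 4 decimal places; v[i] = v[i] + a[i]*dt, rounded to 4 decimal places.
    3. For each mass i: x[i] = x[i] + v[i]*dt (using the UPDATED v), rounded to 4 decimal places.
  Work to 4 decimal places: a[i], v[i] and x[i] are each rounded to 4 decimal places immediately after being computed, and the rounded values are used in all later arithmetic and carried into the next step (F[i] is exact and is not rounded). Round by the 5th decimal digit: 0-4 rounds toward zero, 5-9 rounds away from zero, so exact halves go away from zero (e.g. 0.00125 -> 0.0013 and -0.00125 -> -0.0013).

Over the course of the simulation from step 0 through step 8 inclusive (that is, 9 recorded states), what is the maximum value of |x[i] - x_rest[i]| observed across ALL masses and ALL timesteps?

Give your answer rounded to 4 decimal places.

Step 0: x=[2.0000 8.0000] v=[0.0000 1.0000]
Step 1: x=[2.5000 7.8750] v=[2.0000 -0.5000]
Step 2: x=[3.3594 7.4531] v=[3.4375 -1.6875]
Step 3: x=[4.3106 6.8945] v=[3.8047 -2.2344]
Step 4: x=[5.0460 6.3879] v=[2.9414 -2.0264]
Step 5: x=[5.3184 6.0886] v=[1.0894 -1.1974]
Step 6: x=[5.0222 6.0680] v=[-1.1847 -0.0825]
Step 7: x=[4.2290 6.2917] v=[-3.1729 0.8946]
Step 8: x=[3.1650 6.6325] v=[-4.2561 1.3633]
Max displacement = 2.3184

Answer: 2.3184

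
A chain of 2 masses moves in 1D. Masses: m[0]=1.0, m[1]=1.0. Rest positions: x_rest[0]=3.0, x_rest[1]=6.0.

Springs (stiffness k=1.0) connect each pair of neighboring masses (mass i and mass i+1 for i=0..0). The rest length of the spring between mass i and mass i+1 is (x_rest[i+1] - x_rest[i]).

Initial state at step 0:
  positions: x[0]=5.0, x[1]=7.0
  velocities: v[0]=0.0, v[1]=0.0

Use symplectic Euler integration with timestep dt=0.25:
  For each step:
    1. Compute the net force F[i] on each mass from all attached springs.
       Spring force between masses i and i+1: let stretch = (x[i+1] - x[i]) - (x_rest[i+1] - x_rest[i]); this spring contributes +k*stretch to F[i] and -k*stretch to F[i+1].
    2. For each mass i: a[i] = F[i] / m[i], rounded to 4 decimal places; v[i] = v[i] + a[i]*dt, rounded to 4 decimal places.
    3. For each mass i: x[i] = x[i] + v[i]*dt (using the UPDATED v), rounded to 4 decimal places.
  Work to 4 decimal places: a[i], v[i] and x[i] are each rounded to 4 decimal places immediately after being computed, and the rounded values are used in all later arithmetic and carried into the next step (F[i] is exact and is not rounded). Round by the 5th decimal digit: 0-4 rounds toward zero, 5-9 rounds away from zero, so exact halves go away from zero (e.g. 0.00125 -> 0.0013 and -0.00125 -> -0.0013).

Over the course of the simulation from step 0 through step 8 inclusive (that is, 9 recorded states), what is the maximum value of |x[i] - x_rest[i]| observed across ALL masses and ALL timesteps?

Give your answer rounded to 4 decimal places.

Step 0: x=[5.0000 7.0000] v=[0.0000 0.0000]
Step 1: x=[4.9375 7.0625] v=[-0.2500 0.2500]
Step 2: x=[4.8203 7.1797] v=[-0.4688 0.4688]
Step 3: x=[4.6631 7.3370] v=[-0.6290 0.6290]
Step 4: x=[4.4855 7.5146] v=[-0.7105 0.7105]
Step 5: x=[4.3097 7.6904] v=[-0.7032 0.7032]
Step 6: x=[4.1577 7.8424] v=[-0.6080 0.6080]
Step 7: x=[4.0485 7.9516] v=[-0.4368 0.4368]
Step 8: x=[3.9958 8.0044] v=[-0.2110 0.2110]
Max displacement = 2.0044

Answer: 2.0044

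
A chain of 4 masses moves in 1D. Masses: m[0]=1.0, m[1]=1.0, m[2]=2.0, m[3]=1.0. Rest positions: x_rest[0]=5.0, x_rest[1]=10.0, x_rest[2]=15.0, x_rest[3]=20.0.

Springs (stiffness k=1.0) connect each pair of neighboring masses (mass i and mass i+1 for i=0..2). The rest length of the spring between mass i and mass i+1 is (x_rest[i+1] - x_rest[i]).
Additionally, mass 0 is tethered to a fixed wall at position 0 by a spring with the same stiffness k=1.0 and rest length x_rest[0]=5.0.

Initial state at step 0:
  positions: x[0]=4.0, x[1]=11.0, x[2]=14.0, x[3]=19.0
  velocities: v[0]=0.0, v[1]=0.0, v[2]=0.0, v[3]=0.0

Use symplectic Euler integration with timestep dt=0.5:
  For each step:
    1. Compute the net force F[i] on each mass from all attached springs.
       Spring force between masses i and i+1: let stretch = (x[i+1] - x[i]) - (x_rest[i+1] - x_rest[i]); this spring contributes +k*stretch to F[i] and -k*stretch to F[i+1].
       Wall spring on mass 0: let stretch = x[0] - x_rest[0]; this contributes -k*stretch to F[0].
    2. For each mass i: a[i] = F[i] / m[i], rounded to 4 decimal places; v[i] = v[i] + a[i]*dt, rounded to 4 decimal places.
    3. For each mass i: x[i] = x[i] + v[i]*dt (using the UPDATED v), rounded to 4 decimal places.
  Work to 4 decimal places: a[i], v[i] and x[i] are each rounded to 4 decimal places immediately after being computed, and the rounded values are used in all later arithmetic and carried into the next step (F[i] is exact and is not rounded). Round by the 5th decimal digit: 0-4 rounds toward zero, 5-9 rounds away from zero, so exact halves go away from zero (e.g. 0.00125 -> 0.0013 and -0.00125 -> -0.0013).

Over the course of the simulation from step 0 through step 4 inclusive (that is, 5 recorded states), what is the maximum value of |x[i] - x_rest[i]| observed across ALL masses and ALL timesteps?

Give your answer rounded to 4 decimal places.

Step 0: x=[4.0000 11.0000 14.0000 19.0000] v=[0.0000 0.0000 0.0000 0.0000]
Step 1: x=[4.7500 10.0000 14.2500 19.0000] v=[1.5000 -2.0000 0.5000 0.0000]
Step 2: x=[5.6250 8.7500 14.5625 19.0625] v=[1.7500 -2.5000 0.6250 0.1250]
Step 3: x=[5.8750 8.1719 14.7110 19.2500] v=[0.5000 -1.1563 0.2969 0.3750]
Step 4: x=[5.2305 8.6543 14.6094 19.5528] v=[-1.2891 0.9648 -0.2032 0.6055]
Max displacement = 1.8281

Answer: 1.8281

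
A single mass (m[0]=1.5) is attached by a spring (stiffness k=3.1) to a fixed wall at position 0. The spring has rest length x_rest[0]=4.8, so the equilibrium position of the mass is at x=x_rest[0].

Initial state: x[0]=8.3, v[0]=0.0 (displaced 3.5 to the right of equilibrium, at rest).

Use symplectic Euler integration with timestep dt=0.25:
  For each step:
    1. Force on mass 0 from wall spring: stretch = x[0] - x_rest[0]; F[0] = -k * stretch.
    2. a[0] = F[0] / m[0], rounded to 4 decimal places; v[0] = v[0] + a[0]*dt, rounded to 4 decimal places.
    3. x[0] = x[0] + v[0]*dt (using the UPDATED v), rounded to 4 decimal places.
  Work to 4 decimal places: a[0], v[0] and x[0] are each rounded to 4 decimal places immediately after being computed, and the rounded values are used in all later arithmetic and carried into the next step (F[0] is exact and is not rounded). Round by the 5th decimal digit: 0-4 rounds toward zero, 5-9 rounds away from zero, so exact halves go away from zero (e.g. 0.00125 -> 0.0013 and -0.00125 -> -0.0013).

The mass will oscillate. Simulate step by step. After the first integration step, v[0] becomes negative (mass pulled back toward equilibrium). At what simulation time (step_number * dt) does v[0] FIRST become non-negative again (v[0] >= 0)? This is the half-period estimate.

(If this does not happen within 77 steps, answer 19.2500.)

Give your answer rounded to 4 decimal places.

Answer: 2.2500

Derivation:
Step 0: x=[8.3000] v=[0.0000]
Step 1: x=[7.8479] v=[-1.8083]
Step 2: x=[7.0021] v=[-3.3831]
Step 3: x=[5.8719] v=[-4.5209]
Step 4: x=[4.6032] v=[-5.0747]
Step 5: x=[3.3600] v=[-4.9730]
Step 6: x=[2.3028] v=[-4.2290]
Step 7: x=[1.5681] v=[-2.9388]
Step 8: x=[1.2509] v=[-1.2690]
Step 9: x=[1.3921] v=[0.5647]
First v>=0 after going negative at step 9, time=2.2500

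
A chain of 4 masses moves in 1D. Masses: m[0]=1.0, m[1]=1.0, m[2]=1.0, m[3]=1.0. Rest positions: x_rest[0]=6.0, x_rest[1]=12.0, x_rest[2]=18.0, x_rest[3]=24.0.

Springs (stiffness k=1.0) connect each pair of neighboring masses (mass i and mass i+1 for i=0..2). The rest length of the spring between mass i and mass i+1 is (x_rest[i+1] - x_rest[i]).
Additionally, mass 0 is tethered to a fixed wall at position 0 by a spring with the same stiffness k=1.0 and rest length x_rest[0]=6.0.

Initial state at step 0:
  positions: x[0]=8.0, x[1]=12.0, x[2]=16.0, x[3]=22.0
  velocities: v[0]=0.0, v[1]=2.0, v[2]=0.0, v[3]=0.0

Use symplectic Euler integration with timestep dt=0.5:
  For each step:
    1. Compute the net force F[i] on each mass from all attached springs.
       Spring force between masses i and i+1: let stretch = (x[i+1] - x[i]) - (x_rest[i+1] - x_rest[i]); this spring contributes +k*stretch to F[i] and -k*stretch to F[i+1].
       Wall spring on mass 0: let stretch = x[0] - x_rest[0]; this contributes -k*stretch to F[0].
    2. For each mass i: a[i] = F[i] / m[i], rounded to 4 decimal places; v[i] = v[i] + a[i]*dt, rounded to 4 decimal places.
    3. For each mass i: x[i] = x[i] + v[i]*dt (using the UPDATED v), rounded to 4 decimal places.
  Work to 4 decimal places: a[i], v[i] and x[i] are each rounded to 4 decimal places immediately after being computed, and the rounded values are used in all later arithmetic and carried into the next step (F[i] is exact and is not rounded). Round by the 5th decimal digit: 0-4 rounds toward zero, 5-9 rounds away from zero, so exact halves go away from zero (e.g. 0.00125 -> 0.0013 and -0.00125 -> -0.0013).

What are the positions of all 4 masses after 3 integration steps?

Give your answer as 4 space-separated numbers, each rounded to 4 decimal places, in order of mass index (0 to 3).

Step 0: x=[8.0000 12.0000 16.0000 22.0000] v=[0.0000 2.0000 0.0000 0.0000]
Step 1: x=[7.0000 13.0000 16.5000 22.0000] v=[-2.0000 2.0000 1.0000 0.0000]
Step 2: x=[5.7500 13.3750 17.5000 22.1250] v=[-2.5000 0.7500 2.0000 0.2500]
Step 3: x=[4.9688 12.8750 18.6250 22.5938] v=[-1.5625 -1.0000 2.2500 0.9375]

Answer: 4.9688 12.8750 18.6250 22.5938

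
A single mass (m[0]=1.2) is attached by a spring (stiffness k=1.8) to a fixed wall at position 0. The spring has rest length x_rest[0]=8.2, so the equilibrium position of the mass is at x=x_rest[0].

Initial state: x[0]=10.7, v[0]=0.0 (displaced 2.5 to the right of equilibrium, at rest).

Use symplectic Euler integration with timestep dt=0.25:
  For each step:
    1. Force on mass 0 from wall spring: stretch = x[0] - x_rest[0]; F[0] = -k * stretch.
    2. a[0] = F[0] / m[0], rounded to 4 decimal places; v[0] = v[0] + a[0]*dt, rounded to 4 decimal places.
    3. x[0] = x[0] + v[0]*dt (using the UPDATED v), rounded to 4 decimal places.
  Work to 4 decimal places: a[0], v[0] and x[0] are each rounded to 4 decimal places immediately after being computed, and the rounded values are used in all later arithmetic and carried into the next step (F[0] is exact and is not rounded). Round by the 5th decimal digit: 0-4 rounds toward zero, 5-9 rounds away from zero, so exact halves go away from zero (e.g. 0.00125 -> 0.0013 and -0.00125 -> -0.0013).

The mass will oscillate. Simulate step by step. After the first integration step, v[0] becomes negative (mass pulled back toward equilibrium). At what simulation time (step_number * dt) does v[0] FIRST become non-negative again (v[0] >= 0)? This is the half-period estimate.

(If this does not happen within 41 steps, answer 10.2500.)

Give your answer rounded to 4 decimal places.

Answer: 2.7500

Derivation:
Step 0: x=[10.7000] v=[0.0000]
Step 1: x=[10.4656] v=[-0.9375]
Step 2: x=[10.0188] v=[-1.7871]
Step 3: x=[9.4015] v=[-2.4692]
Step 4: x=[8.6716] v=[-2.9198]
Step 5: x=[7.8974] v=[-3.0967]
Step 6: x=[7.1516] v=[-2.9832]
Step 7: x=[6.5041] v=[-2.5901]
Step 8: x=[6.0156] v=[-1.9541]
Step 9: x=[5.7319] v=[-1.1350]
Step 10: x=[5.6795] v=[-0.2095]
Step 11: x=[5.8634] v=[0.7357]
First v>=0 after going negative at step 11, time=2.7500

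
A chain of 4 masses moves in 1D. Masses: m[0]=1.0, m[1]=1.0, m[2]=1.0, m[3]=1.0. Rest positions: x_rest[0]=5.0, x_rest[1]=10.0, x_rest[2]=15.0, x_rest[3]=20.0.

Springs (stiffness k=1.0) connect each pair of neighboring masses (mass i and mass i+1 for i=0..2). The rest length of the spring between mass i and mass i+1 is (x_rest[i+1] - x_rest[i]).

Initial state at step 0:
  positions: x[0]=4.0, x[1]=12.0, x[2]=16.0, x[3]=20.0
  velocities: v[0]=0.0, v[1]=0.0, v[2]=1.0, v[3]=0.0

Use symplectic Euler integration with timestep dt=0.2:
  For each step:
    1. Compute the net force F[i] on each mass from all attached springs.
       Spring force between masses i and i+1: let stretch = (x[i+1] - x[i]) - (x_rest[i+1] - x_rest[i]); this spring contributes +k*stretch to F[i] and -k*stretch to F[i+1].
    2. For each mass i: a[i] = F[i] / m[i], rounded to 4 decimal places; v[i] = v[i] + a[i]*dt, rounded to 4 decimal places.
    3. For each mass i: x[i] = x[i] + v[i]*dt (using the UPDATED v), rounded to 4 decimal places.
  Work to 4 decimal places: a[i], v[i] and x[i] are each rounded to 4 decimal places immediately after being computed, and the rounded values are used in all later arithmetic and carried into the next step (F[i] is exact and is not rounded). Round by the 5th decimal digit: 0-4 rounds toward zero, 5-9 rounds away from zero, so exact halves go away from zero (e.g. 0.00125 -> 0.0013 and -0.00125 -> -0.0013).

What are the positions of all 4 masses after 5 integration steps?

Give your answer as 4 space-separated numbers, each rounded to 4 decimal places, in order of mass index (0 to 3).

Answer: 5.4453 10.2956 16.5775 20.6816

Derivation:
Step 0: x=[4.0000 12.0000 16.0000 20.0000] v=[0.0000 0.0000 1.0000 0.0000]
Step 1: x=[4.1200 11.8400 16.2000 20.0400] v=[0.6000 -0.8000 1.0000 0.2000]
Step 2: x=[4.3488 11.5456 16.3792 20.1264] v=[1.1440 -1.4720 0.8960 0.4320]
Step 3: x=[4.6655 11.1567 16.5149 20.2629] v=[1.5834 -1.9446 0.6787 0.6826]
Step 4: x=[5.0418 10.7225 16.5862 20.4495] v=[1.8816 -2.1712 0.3567 0.9330]
Step 5: x=[5.4453 10.2956 16.5775 20.6816] v=[2.0177 -2.1346 -0.0434 1.1603]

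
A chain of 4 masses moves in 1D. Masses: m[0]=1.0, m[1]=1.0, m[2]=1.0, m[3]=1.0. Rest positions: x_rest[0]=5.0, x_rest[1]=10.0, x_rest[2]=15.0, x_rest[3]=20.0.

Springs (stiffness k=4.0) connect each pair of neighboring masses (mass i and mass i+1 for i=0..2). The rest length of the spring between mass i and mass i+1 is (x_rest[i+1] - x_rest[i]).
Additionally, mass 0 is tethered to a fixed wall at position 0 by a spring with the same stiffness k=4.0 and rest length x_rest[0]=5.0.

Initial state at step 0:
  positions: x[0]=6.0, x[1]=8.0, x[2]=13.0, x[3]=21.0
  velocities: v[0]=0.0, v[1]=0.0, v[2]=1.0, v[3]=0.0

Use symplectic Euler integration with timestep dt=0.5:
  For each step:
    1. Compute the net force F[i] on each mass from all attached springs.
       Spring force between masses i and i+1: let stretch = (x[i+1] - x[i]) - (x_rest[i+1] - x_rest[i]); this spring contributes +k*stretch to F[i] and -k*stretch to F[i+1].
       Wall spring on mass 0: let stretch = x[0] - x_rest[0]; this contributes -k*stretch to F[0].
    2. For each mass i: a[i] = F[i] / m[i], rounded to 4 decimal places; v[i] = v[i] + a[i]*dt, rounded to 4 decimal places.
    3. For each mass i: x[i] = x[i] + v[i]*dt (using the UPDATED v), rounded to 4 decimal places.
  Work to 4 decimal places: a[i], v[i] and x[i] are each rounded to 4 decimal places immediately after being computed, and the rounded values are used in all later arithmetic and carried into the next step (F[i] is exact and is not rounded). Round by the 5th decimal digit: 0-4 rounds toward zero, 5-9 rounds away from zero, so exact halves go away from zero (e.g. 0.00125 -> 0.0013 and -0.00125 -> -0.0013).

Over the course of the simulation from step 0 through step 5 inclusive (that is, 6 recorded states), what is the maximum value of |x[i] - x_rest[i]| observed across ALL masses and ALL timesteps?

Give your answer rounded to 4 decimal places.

Step 0: x=[6.0000 8.0000 13.0000 21.0000] v=[0.0000 0.0000 1.0000 0.0000]
Step 1: x=[2.0000 11.0000 16.5000 18.0000] v=[-8.0000 6.0000 7.0000 -6.0000]
Step 2: x=[5.0000 10.5000 16.0000 18.5000] v=[6.0000 -1.0000 -1.0000 1.0000]
Step 3: x=[8.5000 10.0000 12.5000 21.5000] v=[7.0000 -1.0000 -7.0000 6.0000]
Step 4: x=[5.0000 10.5000 15.5000 20.5000] v=[-7.0000 1.0000 6.0000 -2.0000]
Step 5: x=[2.0000 10.5000 18.5000 19.5000] v=[-6.0000 0.0000 6.0000 -2.0000]
Max displacement = 3.5000

Answer: 3.5000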